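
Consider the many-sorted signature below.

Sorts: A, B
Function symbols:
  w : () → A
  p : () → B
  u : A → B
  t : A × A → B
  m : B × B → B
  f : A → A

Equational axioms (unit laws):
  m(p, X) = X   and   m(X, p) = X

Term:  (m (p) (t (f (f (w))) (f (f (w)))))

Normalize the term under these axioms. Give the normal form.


normal form = (t (f (f (w))) (f (f (w))))

1. (m (p) (t (f (f (w))) (f (f (w)))))  →  (t (f (f (w))) (f (f (w))))


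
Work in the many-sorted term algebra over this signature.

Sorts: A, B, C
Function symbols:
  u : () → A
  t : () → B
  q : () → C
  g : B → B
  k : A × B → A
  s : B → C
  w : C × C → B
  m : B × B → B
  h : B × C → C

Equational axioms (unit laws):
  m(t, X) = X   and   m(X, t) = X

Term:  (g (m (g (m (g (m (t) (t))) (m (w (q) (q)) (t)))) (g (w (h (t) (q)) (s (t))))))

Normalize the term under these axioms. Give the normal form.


1. (g (m (g (m (g (m (t) (t))) (m (w (q) (q)) (t)))) (g (w (h (t) (q)) (s (t))))))  →  (g (m (g (m (g (t)) (m (w (q) (q)) (t)))) (g (w (h (t) (q)) (s (t))))))
2. (g (m (g (m (g (t)) (m (w (q) (q)) (t)))) (g (w (h (t) (q)) (s (t))))))  →  (g (m (g (m (g (t)) (w (q) (q)))) (g (w (h (t) (q)) (s (t))))))

normal form = (g (m (g (m (g (t)) (w (q) (q)))) (g (w (h (t) (q)) (s (t))))))


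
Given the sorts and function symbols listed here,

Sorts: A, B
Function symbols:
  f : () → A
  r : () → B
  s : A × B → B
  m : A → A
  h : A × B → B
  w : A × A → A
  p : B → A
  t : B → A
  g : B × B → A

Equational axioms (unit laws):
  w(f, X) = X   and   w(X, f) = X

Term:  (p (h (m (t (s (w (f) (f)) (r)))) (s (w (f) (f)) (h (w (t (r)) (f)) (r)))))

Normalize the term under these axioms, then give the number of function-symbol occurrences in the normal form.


size = 13

1. (p (h (m (t (s (w (f) (f)) (r)))) (s (w (f) (f)) (h (w (t (r)) (f)) (r)))))  →  (p (h (m (t (s (f) (r)))) (s (w (f) (f)) (h (w (t (r)) (f)) (r)))))
2. (p (h (m (t (s (f) (r)))) (s (w (f) (f)) (h (w (t (r)) (f)) (r)))))  →  (p (h (m (t (s (f) (r)))) (s (f) (h (w (t (r)) (f)) (r)))))
3. (p (h (m (t (s (f) (r)))) (s (f) (h (w (t (r)) (f)) (r)))))  →  (p (h (m (t (s (f) (r)))) (s (f) (h (t (r)) (r)))))
normal form: (p (h (m (t (s (f) (r)))) (s (f) (h (t (r)) (r)))))


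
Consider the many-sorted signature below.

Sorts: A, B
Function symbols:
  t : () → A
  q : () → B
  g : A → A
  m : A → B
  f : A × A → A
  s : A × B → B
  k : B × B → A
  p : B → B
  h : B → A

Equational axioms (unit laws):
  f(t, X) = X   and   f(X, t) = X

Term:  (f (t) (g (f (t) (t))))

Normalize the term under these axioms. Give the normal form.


normal form = (g (t))

1. (f (t) (g (f (t) (t))))  →  (g (f (t) (t)))
2. (g (f (t) (t)))  →  (g (t))


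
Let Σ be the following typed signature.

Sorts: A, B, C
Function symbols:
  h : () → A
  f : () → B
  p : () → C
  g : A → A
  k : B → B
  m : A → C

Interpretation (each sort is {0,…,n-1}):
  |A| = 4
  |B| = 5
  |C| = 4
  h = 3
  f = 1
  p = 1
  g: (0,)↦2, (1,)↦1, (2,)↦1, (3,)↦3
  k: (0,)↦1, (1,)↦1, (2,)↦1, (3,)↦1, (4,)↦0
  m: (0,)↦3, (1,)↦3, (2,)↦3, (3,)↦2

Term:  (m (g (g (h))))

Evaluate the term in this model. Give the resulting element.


  h = 3
  (g (h)) = g(3,) = 3
  (g (g (h))) = g(3,) = 3
  (m (g (g (h)))) = m(3,) = 2

value = 2


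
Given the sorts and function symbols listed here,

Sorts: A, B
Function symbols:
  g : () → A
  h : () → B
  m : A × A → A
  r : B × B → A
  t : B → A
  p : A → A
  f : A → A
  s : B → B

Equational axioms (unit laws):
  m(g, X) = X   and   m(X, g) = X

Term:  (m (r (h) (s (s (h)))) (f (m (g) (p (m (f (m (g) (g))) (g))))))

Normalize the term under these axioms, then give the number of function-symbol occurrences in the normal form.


1. (m (r (h) (s (s (h)))) (f (m (g) (p (m (f (m (g) (g))) (g))))))  →  (m (r (h) (s (s (h)))) (f (p (m (f (m (g) (g))) (g)))))
2. (m (r (h) (s (s (h)))) (f (p (m (f (m (g) (g))) (g)))))  →  (m (r (h) (s (s (h)))) (f (p (f (m (g) (g))))))
3. (m (r (h) (s (s (h)))) (f (p (f (m (g) (g))))))  →  (m (r (h) (s (s (h)))) (f (p (f (g)))))
normal form: (m (r (h) (s (s (h)))) (f (p (f (g)))))

size = 10


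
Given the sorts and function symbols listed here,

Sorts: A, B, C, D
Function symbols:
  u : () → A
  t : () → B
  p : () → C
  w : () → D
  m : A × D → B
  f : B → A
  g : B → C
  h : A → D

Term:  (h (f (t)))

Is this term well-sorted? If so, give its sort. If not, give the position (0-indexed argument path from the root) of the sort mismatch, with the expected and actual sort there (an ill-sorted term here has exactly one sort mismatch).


    (t) : B
  (f (t)) : A
(h (f (t))) : D

well-sorted; sort = D


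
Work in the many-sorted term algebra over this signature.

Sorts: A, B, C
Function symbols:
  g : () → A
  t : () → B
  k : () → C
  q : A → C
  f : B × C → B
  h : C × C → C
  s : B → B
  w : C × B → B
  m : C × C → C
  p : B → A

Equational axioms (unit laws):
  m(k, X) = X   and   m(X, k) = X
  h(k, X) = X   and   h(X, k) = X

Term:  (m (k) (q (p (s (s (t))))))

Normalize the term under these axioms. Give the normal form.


1. (m (k) (q (p (s (s (t))))))  →  (q (p (s (s (t)))))

normal form = (q (p (s (s (t)))))


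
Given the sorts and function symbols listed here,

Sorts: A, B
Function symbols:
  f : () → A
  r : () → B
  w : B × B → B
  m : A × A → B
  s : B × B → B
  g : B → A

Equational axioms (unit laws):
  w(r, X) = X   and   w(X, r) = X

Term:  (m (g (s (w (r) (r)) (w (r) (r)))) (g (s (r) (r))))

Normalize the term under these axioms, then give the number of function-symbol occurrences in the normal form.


1. (m (g (s (w (r) (r)) (w (r) (r)))) (g (s (r) (r))))  →  (m (g (s (r) (w (r) (r)))) (g (s (r) (r))))
2. (m (g (s (r) (w (r) (r)))) (g (s (r) (r))))  →  (m (g (s (r) (r))) (g (s (r) (r))))
normal form: (m (g (s (r) (r))) (g (s (r) (r))))

size = 9


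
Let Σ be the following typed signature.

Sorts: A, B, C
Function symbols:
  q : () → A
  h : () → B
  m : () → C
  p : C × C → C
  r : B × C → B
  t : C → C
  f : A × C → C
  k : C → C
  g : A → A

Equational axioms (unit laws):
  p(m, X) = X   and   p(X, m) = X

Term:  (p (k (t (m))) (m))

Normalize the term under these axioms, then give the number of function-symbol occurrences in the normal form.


size = 3

1. (p (k (t (m))) (m))  →  (k (t (m)))
normal form: (k (t (m)))


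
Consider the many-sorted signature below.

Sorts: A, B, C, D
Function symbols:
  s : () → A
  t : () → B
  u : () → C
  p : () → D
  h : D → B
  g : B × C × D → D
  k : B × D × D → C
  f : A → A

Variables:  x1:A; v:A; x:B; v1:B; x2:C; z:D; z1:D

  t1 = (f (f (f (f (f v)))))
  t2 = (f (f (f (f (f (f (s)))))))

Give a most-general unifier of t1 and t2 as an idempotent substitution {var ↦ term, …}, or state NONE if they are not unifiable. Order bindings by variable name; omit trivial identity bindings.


{v ↦ (f (s))}


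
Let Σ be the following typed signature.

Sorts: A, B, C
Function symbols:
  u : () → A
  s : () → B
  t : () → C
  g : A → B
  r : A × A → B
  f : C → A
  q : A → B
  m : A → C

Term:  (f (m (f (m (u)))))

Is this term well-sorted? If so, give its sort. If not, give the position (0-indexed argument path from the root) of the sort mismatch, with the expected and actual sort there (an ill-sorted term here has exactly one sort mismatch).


well-sorted; sort = A

        (u) : A
      (m (u)) : C
    (f (m (u))) : A
  (m (f (m (u)))) : C
(f (m (f (m (u))))) : A


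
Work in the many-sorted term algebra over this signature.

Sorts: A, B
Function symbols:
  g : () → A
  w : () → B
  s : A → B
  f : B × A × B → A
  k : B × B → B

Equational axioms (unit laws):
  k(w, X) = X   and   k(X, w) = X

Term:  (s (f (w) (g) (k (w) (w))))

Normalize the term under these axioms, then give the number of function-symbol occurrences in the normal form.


1. (s (f (w) (g) (k (w) (w))))  →  (s (f (w) (g) (w)))
normal form: (s (f (w) (g) (w)))

size = 5


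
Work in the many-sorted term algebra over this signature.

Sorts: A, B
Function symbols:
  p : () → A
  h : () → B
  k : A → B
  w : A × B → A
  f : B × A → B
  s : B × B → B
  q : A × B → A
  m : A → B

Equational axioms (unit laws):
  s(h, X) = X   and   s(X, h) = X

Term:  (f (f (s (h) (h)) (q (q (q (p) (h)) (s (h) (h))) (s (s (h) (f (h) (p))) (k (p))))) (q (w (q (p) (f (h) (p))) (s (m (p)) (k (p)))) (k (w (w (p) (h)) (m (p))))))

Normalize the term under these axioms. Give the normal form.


1. (f (f (s (h) (h)) (q (q (q (p) (h)) (s (h) (h))) (s (s (h) (f (h) (p))) (k (p))))) (q (w (q (p) (f (h) (p))) (s (m (p)) (k (p)))) (k (w (w (p) (h)) (m (p))))))  →  (f (f (h) (q (q (q (p) (h)) (s (h) (h))) (s (s (h) (f (h) (p))) (k (p))))) (q (w (q (p) (f (h) (p))) (s (m (p)) (k (p)))) (k (w (w (p) (h)) (m (p))))))
2. (f (f (h) (q (q (q (p) (h)) (s (h) (h))) (s (s (h) (f (h) (p))) (k (p))))) (q (w (q (p) (f (h) (p))) (s (m (p)) (k (p)))) (k (w (w (p) (h)) (m (p))))))  →  (f (f (h) (q (q (q (p) (h)) (h)) (s (s (h) (f (h) (p))) (k (p))))) (q (w (q (p) (f (h) (p))) (s (m (p)) (k (p)))) (k (w (w (p) (h)) (m (p))))))
3. (f (f (h) (q (q (q (p) (h)) (h)) (s (s (h) (f (h) (p))) (k (p))))) (q (w (q (p) (f (h) (p))) (s (m (p)) (k (p)))) (k (w (w (p) (h)) (m (p))))))  →  (f (f (h) (q (q (q (p) (h)) (h)) (s (f (h) (p)) (k (p))))) (q (w (q (p) (f (h) (p))) (s (m (p)) (k (p)))) (k (w (w (p) (h)) (m (p))))))

normal form = (f (f (h) (q (q (q (p) (h)) (h)) (s (f (h) (p)) (k (p))))) (q (w (q (p) (f (h) (p))) (s (m (p)) (k (p)))) (k (w (w (p) (h)) (m (p))))))


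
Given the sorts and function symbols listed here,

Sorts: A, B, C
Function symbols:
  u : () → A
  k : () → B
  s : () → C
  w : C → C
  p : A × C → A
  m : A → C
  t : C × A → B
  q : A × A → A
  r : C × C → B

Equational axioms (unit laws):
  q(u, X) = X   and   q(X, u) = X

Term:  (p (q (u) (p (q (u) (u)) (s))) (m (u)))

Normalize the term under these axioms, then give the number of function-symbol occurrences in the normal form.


1. (p (q (u) (p (q (u) (u)) (s))) (m (u)))  →  (p (p (q (u) (u)) (s)) (m (u)))
2. (p (p (q (u) (u)) (s)) (m (u)))  →  (p (p (u) (s)) (m (u)))
normal form: (p (p (u) (s)) (m (u)))

size = 6


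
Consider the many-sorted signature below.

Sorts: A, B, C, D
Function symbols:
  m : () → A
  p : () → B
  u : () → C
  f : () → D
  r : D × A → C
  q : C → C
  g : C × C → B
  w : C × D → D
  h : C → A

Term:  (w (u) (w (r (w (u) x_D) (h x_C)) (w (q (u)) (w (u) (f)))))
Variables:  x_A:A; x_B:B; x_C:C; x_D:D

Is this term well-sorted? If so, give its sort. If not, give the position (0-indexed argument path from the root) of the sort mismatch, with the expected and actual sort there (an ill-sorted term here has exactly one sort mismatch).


well-sorted; sort = D

  (u) : C
        (u) : C
        x_D : D
      (w (u) x_D) : D
        x_C : C
      (h x_C) : A
    (r (w (u) x_D) (h x_C)) : C
        (u) : C
      (q (u)) : C
        (u) : C
        (f) : D
      (w (u) (f)) : D
    (w (q (u)) (w (u) (f))) : D
  (w (r (w (u) x_D) (h x_C)) (w (q (u)) (w (u) (f)))) : D
(w (u) (w (r (w (u) x_D) (h x_C)) (w (q (u)) (w (u) (f))))) : D


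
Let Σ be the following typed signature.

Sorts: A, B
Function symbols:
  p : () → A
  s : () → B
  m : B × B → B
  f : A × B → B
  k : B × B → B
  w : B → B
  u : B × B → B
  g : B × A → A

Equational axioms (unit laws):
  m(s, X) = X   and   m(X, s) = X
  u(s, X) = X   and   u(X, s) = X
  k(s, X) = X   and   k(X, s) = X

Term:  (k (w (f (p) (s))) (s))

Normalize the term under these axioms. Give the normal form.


normal form = (w (f (p) (s)))

1. (k (w (f (p) (s))) (s))  →  (w (f (p) (s)))


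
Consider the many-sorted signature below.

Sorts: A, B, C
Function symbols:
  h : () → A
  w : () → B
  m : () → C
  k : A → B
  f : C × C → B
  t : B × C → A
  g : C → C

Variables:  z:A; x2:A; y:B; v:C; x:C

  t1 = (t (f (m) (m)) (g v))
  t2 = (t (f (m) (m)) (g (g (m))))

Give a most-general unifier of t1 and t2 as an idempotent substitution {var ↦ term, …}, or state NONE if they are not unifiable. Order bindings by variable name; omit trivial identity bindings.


{v ↦ (g (m))}


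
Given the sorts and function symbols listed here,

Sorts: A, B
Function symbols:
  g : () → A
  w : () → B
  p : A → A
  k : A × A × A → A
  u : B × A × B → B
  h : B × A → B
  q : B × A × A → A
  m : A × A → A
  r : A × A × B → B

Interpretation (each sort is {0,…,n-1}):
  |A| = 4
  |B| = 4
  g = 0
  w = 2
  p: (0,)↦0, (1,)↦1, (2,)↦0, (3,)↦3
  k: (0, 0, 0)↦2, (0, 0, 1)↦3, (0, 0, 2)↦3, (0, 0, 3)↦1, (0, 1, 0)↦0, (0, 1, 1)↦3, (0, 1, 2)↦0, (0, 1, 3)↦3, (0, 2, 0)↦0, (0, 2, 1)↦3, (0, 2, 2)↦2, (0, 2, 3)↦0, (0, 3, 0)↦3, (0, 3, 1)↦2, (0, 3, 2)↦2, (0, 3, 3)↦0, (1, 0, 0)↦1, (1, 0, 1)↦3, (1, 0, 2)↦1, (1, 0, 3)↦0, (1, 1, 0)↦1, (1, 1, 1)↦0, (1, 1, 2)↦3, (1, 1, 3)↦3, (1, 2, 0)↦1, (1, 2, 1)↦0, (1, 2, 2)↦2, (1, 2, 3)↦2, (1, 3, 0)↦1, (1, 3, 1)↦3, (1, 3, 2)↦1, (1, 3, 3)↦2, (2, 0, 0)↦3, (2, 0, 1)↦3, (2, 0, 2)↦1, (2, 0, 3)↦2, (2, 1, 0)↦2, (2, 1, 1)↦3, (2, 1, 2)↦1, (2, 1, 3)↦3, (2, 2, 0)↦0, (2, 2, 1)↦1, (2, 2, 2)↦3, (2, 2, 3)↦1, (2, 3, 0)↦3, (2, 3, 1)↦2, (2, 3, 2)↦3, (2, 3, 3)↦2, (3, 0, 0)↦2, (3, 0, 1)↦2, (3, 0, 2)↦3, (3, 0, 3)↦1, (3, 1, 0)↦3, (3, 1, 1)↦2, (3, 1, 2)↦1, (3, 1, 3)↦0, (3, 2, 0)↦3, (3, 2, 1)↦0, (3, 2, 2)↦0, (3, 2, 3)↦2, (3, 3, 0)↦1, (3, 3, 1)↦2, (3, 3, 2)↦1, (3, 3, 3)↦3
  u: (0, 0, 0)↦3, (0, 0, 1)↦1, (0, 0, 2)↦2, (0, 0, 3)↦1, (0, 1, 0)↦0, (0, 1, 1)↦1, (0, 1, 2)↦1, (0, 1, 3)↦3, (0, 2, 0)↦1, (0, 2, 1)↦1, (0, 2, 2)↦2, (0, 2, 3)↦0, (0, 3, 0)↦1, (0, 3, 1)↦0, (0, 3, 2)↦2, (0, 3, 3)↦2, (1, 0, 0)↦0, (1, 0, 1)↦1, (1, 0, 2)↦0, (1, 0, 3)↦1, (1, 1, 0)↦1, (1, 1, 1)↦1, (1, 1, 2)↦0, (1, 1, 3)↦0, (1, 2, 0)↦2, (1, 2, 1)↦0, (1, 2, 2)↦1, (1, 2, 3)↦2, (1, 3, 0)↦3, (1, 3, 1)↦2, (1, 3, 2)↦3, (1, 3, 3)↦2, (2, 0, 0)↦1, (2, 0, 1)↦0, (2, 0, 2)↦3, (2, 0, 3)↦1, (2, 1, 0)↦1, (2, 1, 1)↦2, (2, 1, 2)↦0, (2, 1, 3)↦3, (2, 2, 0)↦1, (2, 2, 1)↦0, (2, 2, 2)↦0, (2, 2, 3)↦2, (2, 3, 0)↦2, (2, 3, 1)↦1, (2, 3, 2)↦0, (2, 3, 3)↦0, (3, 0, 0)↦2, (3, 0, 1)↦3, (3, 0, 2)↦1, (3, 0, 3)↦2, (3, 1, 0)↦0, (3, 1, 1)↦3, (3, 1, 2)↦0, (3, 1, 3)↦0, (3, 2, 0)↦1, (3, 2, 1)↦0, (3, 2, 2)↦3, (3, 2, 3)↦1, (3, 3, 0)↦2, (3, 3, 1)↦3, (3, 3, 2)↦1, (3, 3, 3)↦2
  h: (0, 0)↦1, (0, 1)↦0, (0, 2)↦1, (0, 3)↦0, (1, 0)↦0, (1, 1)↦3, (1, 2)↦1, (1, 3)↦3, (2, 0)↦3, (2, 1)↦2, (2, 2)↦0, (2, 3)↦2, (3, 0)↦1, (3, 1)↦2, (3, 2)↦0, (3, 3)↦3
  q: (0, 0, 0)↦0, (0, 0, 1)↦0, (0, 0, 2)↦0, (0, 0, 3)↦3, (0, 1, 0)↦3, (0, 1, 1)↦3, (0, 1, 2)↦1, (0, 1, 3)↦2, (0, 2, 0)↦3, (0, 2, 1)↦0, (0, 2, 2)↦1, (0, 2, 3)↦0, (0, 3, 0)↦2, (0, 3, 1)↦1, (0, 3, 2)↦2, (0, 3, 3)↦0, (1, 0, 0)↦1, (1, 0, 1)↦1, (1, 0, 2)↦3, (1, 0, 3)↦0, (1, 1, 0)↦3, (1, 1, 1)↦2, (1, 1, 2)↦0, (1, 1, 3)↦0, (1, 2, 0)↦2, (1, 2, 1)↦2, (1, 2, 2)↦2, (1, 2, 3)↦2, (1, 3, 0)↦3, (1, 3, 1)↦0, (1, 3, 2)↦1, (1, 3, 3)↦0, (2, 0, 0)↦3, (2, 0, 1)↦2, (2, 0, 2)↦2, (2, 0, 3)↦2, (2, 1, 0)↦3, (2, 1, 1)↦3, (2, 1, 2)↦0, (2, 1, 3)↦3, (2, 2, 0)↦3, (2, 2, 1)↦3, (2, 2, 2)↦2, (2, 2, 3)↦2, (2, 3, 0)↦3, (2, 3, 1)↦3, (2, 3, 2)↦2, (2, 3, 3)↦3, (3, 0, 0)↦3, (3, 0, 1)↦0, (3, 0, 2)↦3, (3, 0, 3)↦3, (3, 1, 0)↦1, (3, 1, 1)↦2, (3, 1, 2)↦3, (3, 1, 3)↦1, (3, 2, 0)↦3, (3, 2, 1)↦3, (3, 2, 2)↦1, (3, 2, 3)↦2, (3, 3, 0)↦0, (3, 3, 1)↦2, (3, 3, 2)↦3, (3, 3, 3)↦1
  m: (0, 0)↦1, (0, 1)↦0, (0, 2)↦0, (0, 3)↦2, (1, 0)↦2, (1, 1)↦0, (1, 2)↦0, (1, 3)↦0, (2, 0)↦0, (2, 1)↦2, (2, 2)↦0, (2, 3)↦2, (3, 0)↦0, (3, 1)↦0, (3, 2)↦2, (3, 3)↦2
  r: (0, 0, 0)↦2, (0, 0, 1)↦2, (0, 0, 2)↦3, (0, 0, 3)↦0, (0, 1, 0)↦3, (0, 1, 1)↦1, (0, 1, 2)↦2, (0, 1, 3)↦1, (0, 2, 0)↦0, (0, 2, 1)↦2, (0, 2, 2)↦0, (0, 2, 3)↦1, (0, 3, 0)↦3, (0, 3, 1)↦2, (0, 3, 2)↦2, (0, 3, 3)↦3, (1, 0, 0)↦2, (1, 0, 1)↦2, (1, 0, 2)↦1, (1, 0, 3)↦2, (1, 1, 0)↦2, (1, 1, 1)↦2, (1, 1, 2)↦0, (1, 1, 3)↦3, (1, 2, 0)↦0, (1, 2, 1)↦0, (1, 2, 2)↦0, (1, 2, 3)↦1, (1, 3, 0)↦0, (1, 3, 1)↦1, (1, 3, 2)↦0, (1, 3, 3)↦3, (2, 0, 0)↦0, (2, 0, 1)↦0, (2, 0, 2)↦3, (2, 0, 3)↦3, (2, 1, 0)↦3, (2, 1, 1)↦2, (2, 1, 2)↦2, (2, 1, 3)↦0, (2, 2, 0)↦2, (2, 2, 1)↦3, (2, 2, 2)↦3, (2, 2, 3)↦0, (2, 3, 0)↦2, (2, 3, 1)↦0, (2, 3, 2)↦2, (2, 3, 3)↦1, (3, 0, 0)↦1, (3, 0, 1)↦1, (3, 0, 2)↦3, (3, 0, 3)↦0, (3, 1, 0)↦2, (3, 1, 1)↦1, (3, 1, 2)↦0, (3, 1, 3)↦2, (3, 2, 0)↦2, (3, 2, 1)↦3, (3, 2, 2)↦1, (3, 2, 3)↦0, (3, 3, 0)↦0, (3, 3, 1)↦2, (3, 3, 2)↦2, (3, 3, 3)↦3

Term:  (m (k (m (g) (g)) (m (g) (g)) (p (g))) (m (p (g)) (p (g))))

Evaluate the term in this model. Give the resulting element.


  g = 0
  g = 0
  (m (g) (g)) = m(0, 0) = 1
  g = 0
  g = 0
  (m (g) (g)) = m(0, 0) = 1
  g = 0
  (p (g)) = p(0,) = 0
  (k (m (g) (g)) (m (g) (g)) (p (g))) = k(1, 1, 0) = 1
  g = 0
  (p (g)) = p(0,) = 0
  g = 0
  (p (g)) = p(0,) = 0
  (m (p (g)) (p (g))) = m(0, 0) = 1
  (m (k (m (g) (g)) (m (g) (g)) (p (g))) (m (p (g)) (p (g)))) = m(1, 1) = 0

value = 0


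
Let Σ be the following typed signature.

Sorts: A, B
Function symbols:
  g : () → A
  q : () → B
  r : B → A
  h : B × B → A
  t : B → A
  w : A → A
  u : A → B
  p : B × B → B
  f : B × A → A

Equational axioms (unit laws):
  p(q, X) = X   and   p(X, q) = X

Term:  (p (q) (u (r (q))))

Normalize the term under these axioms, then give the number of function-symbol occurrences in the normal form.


size = 3

1. (p (q) (u (r (q))))  →  (u (r (q)))
normal form: (u (r (q)))


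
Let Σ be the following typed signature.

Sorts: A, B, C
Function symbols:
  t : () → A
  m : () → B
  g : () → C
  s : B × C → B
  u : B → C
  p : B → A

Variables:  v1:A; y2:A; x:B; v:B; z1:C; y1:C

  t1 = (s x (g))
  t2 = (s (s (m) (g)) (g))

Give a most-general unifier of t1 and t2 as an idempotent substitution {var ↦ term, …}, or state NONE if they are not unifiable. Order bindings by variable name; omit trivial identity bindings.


{x ↦ (s (m) (g))}


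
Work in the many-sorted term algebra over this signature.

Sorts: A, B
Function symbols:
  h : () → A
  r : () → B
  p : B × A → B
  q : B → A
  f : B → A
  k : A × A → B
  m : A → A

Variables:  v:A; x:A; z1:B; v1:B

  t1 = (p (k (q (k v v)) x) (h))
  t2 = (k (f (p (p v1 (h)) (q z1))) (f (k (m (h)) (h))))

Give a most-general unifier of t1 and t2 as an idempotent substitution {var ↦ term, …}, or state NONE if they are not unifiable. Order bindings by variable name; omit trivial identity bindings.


head clash or occurs-check failure — not unifiable

NONE (not unifiable)


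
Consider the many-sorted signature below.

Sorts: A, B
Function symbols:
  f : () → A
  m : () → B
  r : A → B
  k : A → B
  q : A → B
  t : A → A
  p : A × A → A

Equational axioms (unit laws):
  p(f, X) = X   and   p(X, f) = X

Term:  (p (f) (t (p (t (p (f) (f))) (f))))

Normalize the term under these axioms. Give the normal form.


normal form = (t (t (f)))

1. (p (f) (t (p (t (p (f) (f))) (f))))  →  (t (p (t (p (f) (f))) (f)))
2. (t (p (t (p (f) (f))) (f)))  →  (t (t (p (f) (f))))
3. (t (t (p (f) (f))))  →  (t (t (f)))


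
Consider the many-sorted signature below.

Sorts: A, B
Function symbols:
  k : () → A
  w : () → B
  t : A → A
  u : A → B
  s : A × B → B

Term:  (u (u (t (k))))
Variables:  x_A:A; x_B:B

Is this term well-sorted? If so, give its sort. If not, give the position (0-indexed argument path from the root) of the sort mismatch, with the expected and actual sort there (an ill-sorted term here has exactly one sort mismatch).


ill-sorted at position [0]: expected A, got B

      (k) : A
    (t (k)) : A
  (u (t (k))) : B
(u (u (t (k)))) : ✗ arg 0 at [0] has sort B, expected A


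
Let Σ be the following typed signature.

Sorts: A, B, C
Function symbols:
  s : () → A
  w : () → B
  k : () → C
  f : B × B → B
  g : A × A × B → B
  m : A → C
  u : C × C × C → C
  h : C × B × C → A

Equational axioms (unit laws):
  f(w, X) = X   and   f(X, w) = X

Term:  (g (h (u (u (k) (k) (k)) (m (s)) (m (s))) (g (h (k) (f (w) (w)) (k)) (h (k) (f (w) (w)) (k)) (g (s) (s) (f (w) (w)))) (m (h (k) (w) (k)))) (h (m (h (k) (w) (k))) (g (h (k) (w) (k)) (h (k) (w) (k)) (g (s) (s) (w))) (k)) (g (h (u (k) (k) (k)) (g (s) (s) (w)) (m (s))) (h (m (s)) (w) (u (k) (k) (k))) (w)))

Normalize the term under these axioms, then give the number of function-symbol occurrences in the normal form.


size = 70

1. (g (h (u (u (k) (k) (k)) (m (s)) (m (s))) (g (h (k) (f (w) (w)) (k)) (h (k) (f (w) (w)) (k)) (g (s) (s) (f (w) (w)))) (m (h (k) (w) (k)))) (h (m (h (k) (w) (k))) (g (h (k) (w) (k)) (h (k) (w) (k)) (g (s) (s) (w))) (k)) (g (h (u (k) (k) (k)) (g (s) (s) (w)) (m (s))) (h (m (s)) (w) (u (k) (k) (k))) (w)))  →  (g (h (u (u (k) (k) (k)) (m (s)) (m (s))) (g (h (k) (w) (k)) (h (k) (f (w) (w)) (k)) (g (s) (s) (f (w) (w)))) (m (h (k) (w) (k)))) (h (m (h (k) (w) (k))) (g (h (k) (w) (k)) (h (k) (w) (k)) (g (s) (s) (w))) (k)) (g (h (u (k) (k) (k)) (g (s) (s) (w)) (m (s))) (h (m (s)) (w) (u (k) (k) (k))) (w)))
2. (g (h (u (u (k) (k) (k)) (m (s)) (m (s))) (g (h (k) (w) (k)) (h (k) (f (w) (w)) (k)) (g (s) (s) (f (w) (w)))) (m (h (k) (w) (k)))) (h (m (h (k) (w) (k))) (g (h (k) (w) (k)) (h (k) (w) (k)) (g (s) (s) (w))) (k)) (g (h (u (k) (k) (k)) (g (s) (s) (w)) (m (s))) (h (m (s)) (w) (u (k) (k) (k))) (w)))  →  (g (h (u (u (k) (k) (k)) (m (s)) (m (s))) (g (h (k) (w) (k)) (h (k) (w) (k)) (g (s) (s) (f (w) (w)))) (m (h (k) (w) (k)))) (h (m (h (k) (w) (k))) (g (h (k) (w) (k)) (h (k) (w) (k)) (g (s) (s) (w))) (k)) (g (h (u (k) (k) (k)) (g (s) (s) (w)) (m (s))) (h (m (s)) (w) (u (k) (k) (k))) (w)))
3. (g (h (u (u (k) (k) (k)) (m (s)) (m (s))) (g (h (k) (w) (k)) (h (k) (w) (k)) (g (s) (s) (f (w) (w)))) (m (h (k) (w) (k)))) (h (m (h (k) (w) (k))) (g (h (k) (w) (k)) (h (k) (w) (k)) (g (s) (s) (w))) (k)) (g (h (u (k) (k) (k)) (g (s) (s) (w)) (m (s))) (h (m (s)) (w) (u (k) (k) (k))) (w)))  →  (g (h (u (u (k) (k) (k)) (m (s)) (m (s))) (g (h (k) (w) (k)) (h (k) (w) (k)) (g (s) (s) (w))) (m (h (k) (w) (k)))) (h (m (h (k) (w) (k))) (g (h (k) (w) (k)) (h (k) (w) (k)) (g (s) (s) (w))) (k)) (g (h (u (k) (k) (k)) (g (s) (s) (w)) (m (s))) (h (m (s)) (w) (u (k) (k) (k))) (w)))
normal form: (g (h (u (u (k) (k) (k)) (m (s)) (m (s))) (g (h (k) (w) (k)) (h (k) (w) (k)) (g (s) (s) (w))) (m (h (k) (w) (k)))) (h (m (h (k) (w) (k))) (g (h (k) (w) (k)) (h (k) (w) (k)) (g (s) (s) (w))) (k)) (g (h (u (k) (k) (k)) (g (s) (s) (w)) (m (s))) (h (m (s)) (w) (u (k) (k) (k))) (w)))


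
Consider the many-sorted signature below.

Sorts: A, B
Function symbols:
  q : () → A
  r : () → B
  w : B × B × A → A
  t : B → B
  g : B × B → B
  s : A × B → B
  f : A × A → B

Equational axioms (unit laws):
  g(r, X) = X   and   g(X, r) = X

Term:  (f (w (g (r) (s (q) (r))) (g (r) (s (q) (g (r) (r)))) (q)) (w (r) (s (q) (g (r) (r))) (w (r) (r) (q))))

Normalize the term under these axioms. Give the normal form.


1. (f (w (g (r) (s (q) (r))) (g (r) (s (q) (g (r) (r)))) (q)) (w (r) (s (q) (g (r) (r))) (w (r) (r) (q))))  →  (f (w (s (q) (r)) (g (r) (s (q) (g (r) (r)))) (q)) (w (r) (s (q) (g (r) (r))) (w (r) (r) (q))))
2. (f (w (s (q) (r)) (g (r) (s (q) (g (r) (r)))) (q)) (w (r) (s (q) (g (r) (r))) (w (r) (r) (q))))  →  (f (w (s (q) (r)) (s (q) (g (r) (r))) (q)) (w (r) (s (q) (g (r) (r))) (w (r) (r) (q))))
3. (f (w (s (q) (r)) (s (q) (g (r) (r))) (q)) (w (r) (s (q) (g (r) (r))) (w (r) (r) (q))))  →  (f (w (s (q) (r)) (s (q) (r)) (q)) (w (r) (s (q) (g (r) (r))) (w (r) (r) (q))))
4. (f (w (s (q) (r)) (s (q) (r)) (q)) (w (r) (s (q) (g (r) (r))) (w (r) (r) (q))))  →  (f (w (s (q) (r)) (s (q) (r)) (q)) (w (r) (s (q) (r)) (w (r) (r) (q))))

normal form = (f (w (s (q) (r)) (s (q) (r)) (q)) (w (r) (s (q) (r)) (w (r) (r) (q))))


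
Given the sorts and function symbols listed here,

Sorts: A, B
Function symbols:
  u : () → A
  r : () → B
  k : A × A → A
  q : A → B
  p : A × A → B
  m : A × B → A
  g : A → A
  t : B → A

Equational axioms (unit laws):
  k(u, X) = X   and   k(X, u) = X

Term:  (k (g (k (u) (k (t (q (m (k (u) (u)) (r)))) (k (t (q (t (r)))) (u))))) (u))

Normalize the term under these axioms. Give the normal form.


1. (k (g (k (u) (k (t (q (m (k (u) (u)) (r)))) (k (t (q (t (r)))) (u))))) (u))  →  (g (k (u) (k (t (q (m (k (u) (u)) (r)))) (k (t (q (t (r)))) (u)))))
2. (g (k (u) (k (t (q (m (k (u) (u)) (r)))) (k (t (q (t (r)))) (u)))))  →  (g (k (t (q (m (k (u) (u)) (r)))) (k (t (q (t (r)))) (u))))
3. (g (k (t (q (m (k (u) (u)) (r)))) (k (t (q (t (r)))) (u))))  →  (g (k (t (q (m (u) (r)))) (k (t (q (t (r)))) (u))))
4. (g (k (t (q (m (u) (r)))) (k (t (q (t (r)))) (u))))  →  (g (k (t (q (m (u) (r)))) (t (q (t (r))))))

normal form = (g (k (t (q (m (u) (r)))) (t (q (t (r))))))


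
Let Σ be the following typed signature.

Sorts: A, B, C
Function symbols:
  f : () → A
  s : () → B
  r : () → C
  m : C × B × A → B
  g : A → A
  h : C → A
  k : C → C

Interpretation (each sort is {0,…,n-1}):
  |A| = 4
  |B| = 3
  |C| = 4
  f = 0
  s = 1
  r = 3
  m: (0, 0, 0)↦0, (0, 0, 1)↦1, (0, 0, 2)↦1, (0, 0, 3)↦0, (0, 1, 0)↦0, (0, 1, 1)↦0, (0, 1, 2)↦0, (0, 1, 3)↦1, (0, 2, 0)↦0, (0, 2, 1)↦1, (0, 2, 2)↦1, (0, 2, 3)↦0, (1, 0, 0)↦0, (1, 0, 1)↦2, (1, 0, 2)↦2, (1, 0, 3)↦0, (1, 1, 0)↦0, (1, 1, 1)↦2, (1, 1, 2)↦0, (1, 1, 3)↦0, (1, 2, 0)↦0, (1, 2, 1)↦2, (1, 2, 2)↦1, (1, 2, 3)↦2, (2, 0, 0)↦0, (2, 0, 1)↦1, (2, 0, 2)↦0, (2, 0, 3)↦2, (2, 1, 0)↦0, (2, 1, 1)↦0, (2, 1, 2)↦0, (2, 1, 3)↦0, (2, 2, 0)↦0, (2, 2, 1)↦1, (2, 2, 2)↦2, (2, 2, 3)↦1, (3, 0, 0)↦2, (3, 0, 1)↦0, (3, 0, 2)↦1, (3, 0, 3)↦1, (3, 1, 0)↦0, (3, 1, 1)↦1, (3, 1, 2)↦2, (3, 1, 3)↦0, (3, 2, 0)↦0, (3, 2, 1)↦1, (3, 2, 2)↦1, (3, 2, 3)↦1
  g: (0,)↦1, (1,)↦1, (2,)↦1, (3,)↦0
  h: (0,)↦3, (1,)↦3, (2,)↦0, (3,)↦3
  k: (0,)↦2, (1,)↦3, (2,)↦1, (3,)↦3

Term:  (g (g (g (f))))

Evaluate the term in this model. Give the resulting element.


  f = 0
  (g (f)) = g(0,) = 1
  (g (g (f))) = g(1,) = 1
  (g (g (g (f)))) = g(1,) = 1

value = 1


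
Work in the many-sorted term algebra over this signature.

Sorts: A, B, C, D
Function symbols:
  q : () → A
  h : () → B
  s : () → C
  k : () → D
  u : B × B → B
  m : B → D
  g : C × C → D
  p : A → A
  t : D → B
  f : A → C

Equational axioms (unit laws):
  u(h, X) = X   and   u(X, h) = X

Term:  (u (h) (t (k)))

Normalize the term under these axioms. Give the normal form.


normal form = (t (k))

1. (u (h) (t (k)))  →  (t (k))


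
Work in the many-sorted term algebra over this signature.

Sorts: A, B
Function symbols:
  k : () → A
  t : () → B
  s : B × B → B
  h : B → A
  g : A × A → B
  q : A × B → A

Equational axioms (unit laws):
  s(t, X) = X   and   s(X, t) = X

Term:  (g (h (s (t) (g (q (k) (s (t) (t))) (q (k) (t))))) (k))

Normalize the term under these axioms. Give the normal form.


normal form = (g (h (g (q (k) (t)) (q (k) (t)))) (k))

1. (g (h (s (t) (g (q (k) (s (t) (t))) (q (k) (t))))) (k))  →  (g (h (g (q (k) (s (t) (t))) (q (k) (t)))) (k))
2. (g (h (g (q (k) (s (t) (t))) (q (k) (t)))) (k))  →  (g (h (g (q (k) (t)) (q (k) (t)))) (k))


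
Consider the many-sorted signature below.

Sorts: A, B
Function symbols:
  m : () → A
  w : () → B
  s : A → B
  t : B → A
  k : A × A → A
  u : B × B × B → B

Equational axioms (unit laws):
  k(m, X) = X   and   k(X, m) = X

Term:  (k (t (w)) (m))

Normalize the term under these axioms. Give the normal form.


1. (k (t (w)) (m))  →  (t (w))

normal form = (t (w))


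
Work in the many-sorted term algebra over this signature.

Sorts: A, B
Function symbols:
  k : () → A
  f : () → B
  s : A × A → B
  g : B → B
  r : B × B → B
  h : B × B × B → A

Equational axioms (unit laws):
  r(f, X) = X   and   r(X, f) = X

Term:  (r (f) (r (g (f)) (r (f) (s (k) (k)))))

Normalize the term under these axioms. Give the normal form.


1. (r (f) (r (g (f)) (r (f) (s (k) (k)))))  →  (r (g (f)) (r (f) (s (k) (k))))
2. (r (g (f)) (r (f) (s (k) (k))))  →  (r (g (f)) (s (k) (k)))

normal form = (r (g (f)) (s (k) (k)))


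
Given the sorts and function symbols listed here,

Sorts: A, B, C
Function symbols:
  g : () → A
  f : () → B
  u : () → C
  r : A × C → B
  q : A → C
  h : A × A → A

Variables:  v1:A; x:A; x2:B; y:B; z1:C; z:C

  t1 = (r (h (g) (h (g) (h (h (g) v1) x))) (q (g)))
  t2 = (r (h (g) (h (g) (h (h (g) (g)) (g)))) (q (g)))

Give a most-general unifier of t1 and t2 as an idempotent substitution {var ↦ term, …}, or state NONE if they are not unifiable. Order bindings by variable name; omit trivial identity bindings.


{v1 ↦ (g), x ↦ (g)}


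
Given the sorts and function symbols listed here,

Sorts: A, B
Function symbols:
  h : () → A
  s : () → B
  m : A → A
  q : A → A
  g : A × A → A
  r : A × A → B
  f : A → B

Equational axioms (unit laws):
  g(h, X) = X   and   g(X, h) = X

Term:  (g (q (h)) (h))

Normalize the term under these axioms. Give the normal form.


1. (g (q (h)) (h))  →  (q (h))

normal form = (q (h))


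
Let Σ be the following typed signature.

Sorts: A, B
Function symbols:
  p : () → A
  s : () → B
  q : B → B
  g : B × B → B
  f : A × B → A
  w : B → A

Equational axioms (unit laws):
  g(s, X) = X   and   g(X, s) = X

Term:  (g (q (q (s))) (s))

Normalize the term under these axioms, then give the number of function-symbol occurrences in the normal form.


size = 3

1. (g (q (q (s))) (s))  →  (q (q (s)))
normal form: (q (q (s)))


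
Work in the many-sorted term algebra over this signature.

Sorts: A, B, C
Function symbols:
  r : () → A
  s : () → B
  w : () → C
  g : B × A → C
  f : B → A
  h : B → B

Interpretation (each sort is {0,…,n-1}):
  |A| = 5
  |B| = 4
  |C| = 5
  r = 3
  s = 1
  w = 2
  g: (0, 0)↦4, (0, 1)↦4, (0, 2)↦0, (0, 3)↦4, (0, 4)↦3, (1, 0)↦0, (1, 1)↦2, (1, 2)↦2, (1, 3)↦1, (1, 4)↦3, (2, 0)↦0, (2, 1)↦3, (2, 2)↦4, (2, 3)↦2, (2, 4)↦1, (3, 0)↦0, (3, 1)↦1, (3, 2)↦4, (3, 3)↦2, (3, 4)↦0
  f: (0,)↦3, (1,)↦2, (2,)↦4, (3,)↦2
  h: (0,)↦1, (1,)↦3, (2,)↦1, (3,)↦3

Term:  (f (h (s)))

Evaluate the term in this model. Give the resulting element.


value = 2

  s = 1
  (h (s)) = h(1,) = 3
  (f (h (s))) = f(3,) = 2


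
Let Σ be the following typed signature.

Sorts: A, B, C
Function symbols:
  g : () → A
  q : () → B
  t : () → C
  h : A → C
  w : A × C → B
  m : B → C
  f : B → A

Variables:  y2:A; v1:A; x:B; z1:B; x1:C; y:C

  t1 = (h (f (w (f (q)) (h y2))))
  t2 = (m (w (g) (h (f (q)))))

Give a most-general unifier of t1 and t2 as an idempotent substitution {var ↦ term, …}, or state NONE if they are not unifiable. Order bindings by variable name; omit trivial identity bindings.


head clash or occurs-check failure — not unifiable

NONE (not unifiable)


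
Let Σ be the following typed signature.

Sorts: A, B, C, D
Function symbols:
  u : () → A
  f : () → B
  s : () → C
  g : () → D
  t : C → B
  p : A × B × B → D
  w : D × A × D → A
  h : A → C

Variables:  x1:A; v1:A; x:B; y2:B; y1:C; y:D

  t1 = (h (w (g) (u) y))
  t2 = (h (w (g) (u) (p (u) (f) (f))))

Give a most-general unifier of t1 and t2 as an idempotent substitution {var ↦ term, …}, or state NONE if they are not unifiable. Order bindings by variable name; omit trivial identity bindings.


{y ↦ (p (u) (f) (f))}


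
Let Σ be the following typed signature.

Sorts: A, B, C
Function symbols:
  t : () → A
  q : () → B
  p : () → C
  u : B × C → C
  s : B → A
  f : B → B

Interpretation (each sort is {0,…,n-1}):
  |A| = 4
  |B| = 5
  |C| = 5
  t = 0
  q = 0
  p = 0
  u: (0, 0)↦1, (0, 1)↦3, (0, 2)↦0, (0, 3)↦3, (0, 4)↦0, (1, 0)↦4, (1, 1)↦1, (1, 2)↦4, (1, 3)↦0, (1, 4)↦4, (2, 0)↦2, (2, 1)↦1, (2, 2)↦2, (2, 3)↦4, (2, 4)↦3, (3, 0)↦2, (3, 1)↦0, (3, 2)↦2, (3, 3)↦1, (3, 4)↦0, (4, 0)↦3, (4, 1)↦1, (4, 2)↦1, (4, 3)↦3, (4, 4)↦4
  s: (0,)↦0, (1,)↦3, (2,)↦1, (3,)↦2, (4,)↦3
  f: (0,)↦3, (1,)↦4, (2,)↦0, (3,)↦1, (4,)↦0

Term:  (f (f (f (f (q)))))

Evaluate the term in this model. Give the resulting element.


value = 0

  q = 0
  (f (q)) = f(0,) = 3
  (f (f (q))) = f(3,) = 1
  (f (f (f (q)))) = f(1,) = 4
  (f (f (f (f (q))))) = f(4,) = 0


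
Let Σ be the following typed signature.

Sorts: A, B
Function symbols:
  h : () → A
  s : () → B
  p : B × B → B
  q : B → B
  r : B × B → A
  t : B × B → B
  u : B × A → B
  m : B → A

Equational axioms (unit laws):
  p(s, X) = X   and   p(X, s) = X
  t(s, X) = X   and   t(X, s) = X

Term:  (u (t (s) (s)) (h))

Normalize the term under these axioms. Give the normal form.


1. (u (t (s) (s)) (h))  →  (u (s) (h))

normal form = (u (s) (h))


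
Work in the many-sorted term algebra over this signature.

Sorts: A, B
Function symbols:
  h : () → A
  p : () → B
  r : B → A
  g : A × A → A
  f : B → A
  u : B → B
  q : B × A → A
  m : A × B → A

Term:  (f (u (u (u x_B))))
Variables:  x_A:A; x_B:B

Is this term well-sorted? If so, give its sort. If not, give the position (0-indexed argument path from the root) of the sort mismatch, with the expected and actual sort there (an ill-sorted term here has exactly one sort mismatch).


        x_B : B
      (u x_B) : B
    (u (u x_B)) : B
  (u (u (u x_B))) : B
(f (u (u (u x_B)))) : A

well-sorted; sort = A


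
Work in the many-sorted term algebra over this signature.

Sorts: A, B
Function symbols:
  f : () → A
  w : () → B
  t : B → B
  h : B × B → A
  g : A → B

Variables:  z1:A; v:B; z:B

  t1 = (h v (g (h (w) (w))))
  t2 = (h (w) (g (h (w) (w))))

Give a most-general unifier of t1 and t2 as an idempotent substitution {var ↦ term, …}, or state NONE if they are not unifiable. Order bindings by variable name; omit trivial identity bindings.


{v ↦ (w)}


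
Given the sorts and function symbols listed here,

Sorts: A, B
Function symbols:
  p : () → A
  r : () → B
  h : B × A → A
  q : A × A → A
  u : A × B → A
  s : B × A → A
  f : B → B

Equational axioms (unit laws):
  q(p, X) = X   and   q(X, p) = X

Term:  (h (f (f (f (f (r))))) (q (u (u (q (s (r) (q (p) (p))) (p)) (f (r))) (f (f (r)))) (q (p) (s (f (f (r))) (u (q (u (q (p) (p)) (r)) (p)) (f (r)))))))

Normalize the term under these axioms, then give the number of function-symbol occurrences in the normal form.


size = 27

1. (h (f (f (f (f (r))))) (q (u (u (q (s (r) (q (p) (p))) (p)) (f (r))) (f (f (r)))) (q (p) (s (f (f (r))) (u (q (u (q (p) (p)) (r)) (p)) (f (r)))))))  →  (h (f (f (f (f (r))))) (q (u (u (s (r) (q (p) (p))) (f (r))) (f (f (r)))) (q (p) (s (f (f (r))) (u (q (u (q (p) (p)) (r)) (p)) (f (r)))))))
2. (h (f (f (f (f (r))))) (q (u (u (s (r) (q (p) (p))) (f (r))) (f (f (r)))) (q (p) (s (f (f (r))) (u (q (u (q (p) (p)) (r)) (p)) (f (r)))))))  →  (h (f (f (f (f (r))))) (q (u (u (s (r) (p)) (f (r))) (f (f (r)))) (q (p) (s (f (f (r))) (u (q (u (q (p) (p)) (r)) (p)) (f (r)))))))
3. (h (f (f (f (f (r))))) (q (u (u (s (r) (p)) (f (r))) (f (f (r)))) (q (p) (s (f (f (r))) (u (q (u (q (p) (p)) (r)) (p)) (f (r)))))))  →  (h (f (f (f (f (r))))) (q (u (u (s (r) (p)) (f (r))) (f (f (r)))) (s (f (f (r))) (u (q (u (q (p) (p)) (r)) (p)) (f (r))))))
4. (h (f (f (f (f (r))))) (q (u (u (s (r) (p)) (f (r))) (f (f (r)))) (s (f (f (r))) (u (q (u (q (p) (p)) (r)) (p)) (f (r))))))  →  (h (f (f (f (f (r))))) (q (u (u (s (r) (p)) (f (r))) (f (f (r)))) (s (f (f (r))) (u (u (q (p) (p)) (r)) (f (r))))))
5. (h (f (f (f (f (r))))) (q (u (u (s (r) (p)) (f (r))) (f (f (r)))) (s (f (f (r))) (u (u (q (p) (p)) (r)) (f (r))))))  →  (h (f (f (f (f (r))))) (q (u (u (s (r) (p)) (f (r))) (f (f (r)))) (s (f (f (r))) (u (u (p) (r)) (f (r))))))
normal form: (h (f (f (f (f (r))))) (q (u (u (s (r) (p)) (f (r))) (f (f (r)))) (s (f (f (r))) (u (u (p) (r)) (f (r))))))


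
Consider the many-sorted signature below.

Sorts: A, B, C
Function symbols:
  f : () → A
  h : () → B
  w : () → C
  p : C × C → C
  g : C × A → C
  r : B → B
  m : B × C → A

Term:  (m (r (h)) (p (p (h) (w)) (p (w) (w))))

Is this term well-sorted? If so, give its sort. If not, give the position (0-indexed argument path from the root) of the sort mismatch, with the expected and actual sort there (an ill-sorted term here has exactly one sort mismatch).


ill-sorted at position [1, 0, 0]: expected C, got B

    (h) : B
  (r (h)) : B
      (h) : B
      (w) : C
    (p (h) (w)) : ✗ arg 0 at [1, 0, 0] has sort B, expected C
      (w) : C
      (w) : C
    (p (w) (w)) : C


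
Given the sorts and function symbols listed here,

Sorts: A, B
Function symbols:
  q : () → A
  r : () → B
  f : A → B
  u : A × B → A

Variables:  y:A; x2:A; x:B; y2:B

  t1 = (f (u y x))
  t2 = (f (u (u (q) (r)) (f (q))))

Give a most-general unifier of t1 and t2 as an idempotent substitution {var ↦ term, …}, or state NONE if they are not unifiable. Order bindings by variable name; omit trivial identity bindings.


{x ↦ (f (q)), y ↦ (u (q) (r))}


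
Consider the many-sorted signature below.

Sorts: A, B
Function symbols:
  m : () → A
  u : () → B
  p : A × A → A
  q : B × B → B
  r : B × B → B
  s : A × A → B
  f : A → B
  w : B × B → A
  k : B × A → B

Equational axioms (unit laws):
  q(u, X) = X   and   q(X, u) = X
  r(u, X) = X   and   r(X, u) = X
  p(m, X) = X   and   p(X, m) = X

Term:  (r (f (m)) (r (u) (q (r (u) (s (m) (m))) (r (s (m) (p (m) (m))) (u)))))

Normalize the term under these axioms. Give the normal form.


1. (r (f (m)) (r (u) (q (r (u) (s (m) (m))) (r (s (m) (p (m) (m))) (u)))))  →  (r (f (m)) (q (r (u) (s (m) (m))) (r (s (m) (p (m) (m))) (u))))
2. (r (f (m)) (q (r (u) (s (m) (m))) (r (s (m) (p (m) (m))) (u))))  →  (r (f (m)) (q (s (m) (m)) (r (s (m) (p (m) (m))) (u))))
3. (r (f (m)) (q (s (m) (m)) (r (s (m) (p (m) (m))) (u))))  →  (r (f (m)) (q (s (m) (m)) (s (m) (p (m) (m)))))
4. (r (f (m)) (q (s (m) (m)) (s (m) (p (m) (m)))))  →  (r (f (m)) (q (s (m) (m)) (s (m) (m))))

normal form = (r (f (m)) (q (s (m) (m)) (s (m) (m))))


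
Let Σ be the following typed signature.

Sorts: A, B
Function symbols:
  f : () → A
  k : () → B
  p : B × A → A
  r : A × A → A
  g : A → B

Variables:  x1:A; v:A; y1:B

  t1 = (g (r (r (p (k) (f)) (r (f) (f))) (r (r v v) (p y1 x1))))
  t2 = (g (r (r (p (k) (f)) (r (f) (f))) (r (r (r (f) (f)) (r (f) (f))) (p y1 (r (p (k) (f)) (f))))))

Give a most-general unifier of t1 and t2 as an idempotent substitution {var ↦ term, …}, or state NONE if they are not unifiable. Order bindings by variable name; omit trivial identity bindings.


{v ↦ (r (f) (f)), x1 ↦ (r (p (k) (f)) (f))}


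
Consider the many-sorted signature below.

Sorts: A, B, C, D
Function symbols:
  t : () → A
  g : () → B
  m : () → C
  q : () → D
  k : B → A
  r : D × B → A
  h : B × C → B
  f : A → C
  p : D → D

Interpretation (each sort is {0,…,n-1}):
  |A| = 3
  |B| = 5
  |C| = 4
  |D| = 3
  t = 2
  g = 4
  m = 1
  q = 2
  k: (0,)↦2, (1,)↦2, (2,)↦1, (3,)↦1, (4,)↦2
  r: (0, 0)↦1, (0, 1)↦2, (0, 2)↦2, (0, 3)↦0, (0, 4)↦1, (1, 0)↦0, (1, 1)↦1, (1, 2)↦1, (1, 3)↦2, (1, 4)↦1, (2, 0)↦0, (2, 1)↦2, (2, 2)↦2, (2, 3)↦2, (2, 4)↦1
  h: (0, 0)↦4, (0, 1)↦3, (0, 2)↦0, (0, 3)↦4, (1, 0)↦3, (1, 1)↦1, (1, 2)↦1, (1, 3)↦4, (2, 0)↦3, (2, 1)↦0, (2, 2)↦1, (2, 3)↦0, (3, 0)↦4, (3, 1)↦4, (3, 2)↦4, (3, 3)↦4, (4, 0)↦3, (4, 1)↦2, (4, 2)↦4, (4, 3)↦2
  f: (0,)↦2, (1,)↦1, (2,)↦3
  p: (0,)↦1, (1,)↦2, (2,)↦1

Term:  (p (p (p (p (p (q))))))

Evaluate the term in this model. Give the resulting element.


value = 1

  q = 2
  (p (q)) = p(2,) = 1
  (p (p (q))) = p(1,) = 2
  (p (p (p (q)))) = p(2,) = 1
  (p (p (p (p (q))))) = p(1,) = 2
  (p (p (p (p (p (q)))))) = p(2,) = 1
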